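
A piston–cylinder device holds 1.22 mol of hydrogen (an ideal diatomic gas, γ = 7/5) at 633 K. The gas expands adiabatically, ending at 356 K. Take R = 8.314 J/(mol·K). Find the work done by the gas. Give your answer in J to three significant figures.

Adiabatic ⇒ Q = 0, so W_by = −ΔU = nCᵥ(T₁ − T₂).
Cᵥ = 5R/2 = 20.79 J/(mol·K).
W = (1.22)(20.79)(633 − 356) = 7024 J.

W ≈ 7020 J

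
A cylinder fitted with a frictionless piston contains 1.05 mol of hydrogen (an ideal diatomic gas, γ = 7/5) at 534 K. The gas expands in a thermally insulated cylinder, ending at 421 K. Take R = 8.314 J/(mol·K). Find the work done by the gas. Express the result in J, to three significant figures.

Adiabatic ⇒ Q = 0, so W_by = −ΔU = nCᵥ(T₁ − T₂).
Cᵥ = 5R/2 = 20.79 J/(mol·K).
W = (1.05)(20.79)(534 − 421) = 2466 J.

W ≈ 2470 J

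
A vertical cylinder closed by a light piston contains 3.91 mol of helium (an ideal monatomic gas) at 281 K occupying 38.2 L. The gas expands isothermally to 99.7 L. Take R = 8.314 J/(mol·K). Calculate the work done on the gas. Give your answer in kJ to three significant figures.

W ≈ -8.76 kJ

Isothermal: W = nRT ln(V₂/V₁).
W = (3.91)(8.314)(281) × ln(99.7/38.2)
  = 9135 × 0.9593
W_by_gas = 8763 J; work on gas = −W_by = -8763 J.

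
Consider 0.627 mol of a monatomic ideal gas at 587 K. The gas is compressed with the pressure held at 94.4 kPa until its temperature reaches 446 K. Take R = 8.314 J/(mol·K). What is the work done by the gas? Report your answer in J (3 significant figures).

Isobaric: W = P ΔV = nR ΔT.
W = (0.627)(8.314)(446 − 587) = -735 J.

W ≈ -735 J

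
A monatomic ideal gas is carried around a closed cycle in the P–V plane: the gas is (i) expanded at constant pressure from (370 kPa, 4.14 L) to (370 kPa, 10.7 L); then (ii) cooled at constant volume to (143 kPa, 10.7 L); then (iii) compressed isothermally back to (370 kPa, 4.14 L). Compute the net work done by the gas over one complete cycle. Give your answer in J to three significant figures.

Leg (i): W = PΔV = (370)(10.7 − 4.14) = 2427 J.
Leg (ii): W = 0.
Leg (iii): W = PᵢVᵢ ln(V_f/Vᵢ) = (1530) ln(4.14/10.7) = -1453 J.
W_net = 2427 − 1453 = 974.3 J.

W_net ≈ 974 J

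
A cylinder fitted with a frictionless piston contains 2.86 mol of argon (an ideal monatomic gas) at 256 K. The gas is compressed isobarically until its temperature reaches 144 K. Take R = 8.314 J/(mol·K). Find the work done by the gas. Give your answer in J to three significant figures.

W ≈ -2660 J

Isobaric: W = P ΔV = nR ΔT.
W = (2.86)(8.314)(144 − 256) = -2663 J.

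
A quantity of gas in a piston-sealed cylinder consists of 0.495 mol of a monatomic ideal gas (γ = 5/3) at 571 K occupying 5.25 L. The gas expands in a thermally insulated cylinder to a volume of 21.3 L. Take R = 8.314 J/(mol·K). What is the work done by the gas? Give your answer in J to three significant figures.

Adiabatic: TV^(γ−1) = const with γ = 5/3.
T₂ = T₁ (V₁/V₂)^(γ−1) = 571 × (5.25/21.3)^0.667 = 571 × 0.3931 = 224.5 K.
W_by = nCᵥ(T₁ − T₂) = (0.495)(12.47)(571 − 224.5) = 2139 J.

W ≈ 2140 J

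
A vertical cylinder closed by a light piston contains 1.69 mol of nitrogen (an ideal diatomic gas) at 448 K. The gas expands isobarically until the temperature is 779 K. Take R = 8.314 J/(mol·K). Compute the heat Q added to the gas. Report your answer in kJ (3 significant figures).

Isobaric: W = nRΔT = (1.69)(8.314)(331) = 4651 J.
ΔU = nCᵥΔT with Cᵥ = 5R/2: ΔU = (1.69)(20.79)(331) = 11627 J.
Q = ΔU + W = 11627 + 4651 = 16278 J.

Q ≈ 16.3 kJ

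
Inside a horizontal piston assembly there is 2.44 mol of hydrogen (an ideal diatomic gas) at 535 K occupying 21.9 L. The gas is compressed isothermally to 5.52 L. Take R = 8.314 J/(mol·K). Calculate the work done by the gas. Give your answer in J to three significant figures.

W ≈ -15000 J

Isothermal: W = nRT ln(V₂/V₁).
W = (2.44)(8.314)(535) × ln(5.52/21.9)
  = 10853 × -1.378
W_by_gas = -14957 J.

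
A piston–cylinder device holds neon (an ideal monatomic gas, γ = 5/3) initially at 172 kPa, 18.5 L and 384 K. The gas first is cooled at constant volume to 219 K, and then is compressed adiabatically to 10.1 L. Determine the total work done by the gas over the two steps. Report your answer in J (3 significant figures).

Step 1 (isochoric): W = 0 (constant volume).
After step 1: P = 98.09 kPa (V unchanged).
Step 2 (adiabatic): W = (P₁V₁ − P₂V₂)/(γ−1) = (1815 − 2717)/0.667 = -1353 J.
W_total = 0 − 1353 = -1353 J.

W_total ≈ -1350 J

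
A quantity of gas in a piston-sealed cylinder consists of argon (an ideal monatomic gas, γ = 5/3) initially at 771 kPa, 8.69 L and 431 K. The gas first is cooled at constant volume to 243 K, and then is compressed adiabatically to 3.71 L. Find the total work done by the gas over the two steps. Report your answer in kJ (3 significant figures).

W_total ≈ -4.33 kJ

Step 1 (isochoric): W = 0 (constant volume).
After step 1: P = 434.7 kPa (V unchanged).
Step 2 (adiabatic): W = (P₁V₁ − P₂V₂)/(γ−1) = (3777 − 6662)/0.667 = -4327 J.
W_total = 0 − 4327 = -4327 J.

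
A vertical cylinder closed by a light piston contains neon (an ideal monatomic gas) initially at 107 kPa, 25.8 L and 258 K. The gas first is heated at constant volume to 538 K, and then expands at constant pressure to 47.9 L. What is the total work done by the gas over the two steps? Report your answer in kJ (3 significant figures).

W_total ≈ 4.93 kJ

Step 1 (isochoric): W = 0 (constant volume).
After step 1: P = 223.1 kPa (V unchanged).
Step 2 (isobaric): W = PΔV = (223.1 kPa)(47.9 − 25.8 L) = 4931 J.
W_total = 0 + 4931 = 4931 J.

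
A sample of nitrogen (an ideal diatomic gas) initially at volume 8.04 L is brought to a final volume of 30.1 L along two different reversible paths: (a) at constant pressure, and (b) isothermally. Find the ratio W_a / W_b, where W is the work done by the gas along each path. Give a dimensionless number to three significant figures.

W_a / W_b ≈ 2.08

Path (a) isobaric: W = P₁(V₂ − V₁) → W_a/(P₁V₁) = 2.744.
Path (b) isothermal: W = P₁V₁ ln(V₂/V₁) → W_b/(P₁V₁) = 1.32.
W_a / W_b = 2.744 / 1.32 = 2.078.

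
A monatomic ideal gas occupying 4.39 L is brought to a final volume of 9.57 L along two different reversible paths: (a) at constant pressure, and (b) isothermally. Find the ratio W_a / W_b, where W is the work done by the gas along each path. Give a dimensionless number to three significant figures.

W_a / W_b ≈ 1.51

Path (a) isobaric: W = P₁(V₂ − V₁) → W_a/(P₁V₁) = 1.18.
Path (b) isothermal: W = P₁V₁ ln(V₂/V₁) → W_b/(P₁V₁) = 0.7793.
W_a / W_b = 1.18 / 0.7793 = 1.514.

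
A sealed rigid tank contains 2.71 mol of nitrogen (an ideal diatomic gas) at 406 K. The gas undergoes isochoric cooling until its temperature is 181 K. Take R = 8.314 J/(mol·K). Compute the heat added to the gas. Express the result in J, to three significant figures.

Constant volume ⇒ W = 0, so Q = ΔU = nCᵥΔT with Cᵥ = 5R/2 = 20.79 J/(mol·K).
ΔU = (2.71)(20.79)(181 − 406) = -12674 J.

Q ≈ -12700 J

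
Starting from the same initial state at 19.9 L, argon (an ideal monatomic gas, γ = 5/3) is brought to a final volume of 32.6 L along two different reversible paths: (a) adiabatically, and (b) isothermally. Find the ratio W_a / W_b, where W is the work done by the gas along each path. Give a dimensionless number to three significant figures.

W_a / W_b ≈ 0.852

Path (a) adiabatic: W = P₁V₁(1 − (V₁/V₂)^(γ−1))/(γ−1) → W_a/(P₁V₁) = 0.4206.
Path (b) isothermal: W = P₁V₁ ln(V₂/V₁) → W_b/(P₁V₁) = 0.4936.
W_a / W_b = 0.4206 / 0.4936 = 0.8521.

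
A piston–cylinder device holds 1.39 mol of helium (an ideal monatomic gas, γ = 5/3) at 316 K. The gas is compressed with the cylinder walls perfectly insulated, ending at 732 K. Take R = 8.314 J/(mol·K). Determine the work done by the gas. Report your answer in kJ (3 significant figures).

W ≈ -7.21 kJ

Adiabatic ⇒ Q = 0, so W_by = −ΔU = nCᵥ(T₁ − T₂).
Cᵥ = 3R/2 = 12.47 J/(mol·K).
W = (1.39)(12.47)(316 − 732) = -7211 J.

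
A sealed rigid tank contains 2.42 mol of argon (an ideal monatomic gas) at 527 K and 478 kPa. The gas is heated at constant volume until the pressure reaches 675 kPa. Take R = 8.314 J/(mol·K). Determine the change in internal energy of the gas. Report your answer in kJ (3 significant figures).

Constant volume ⇒ W = 0, so Q = ΔU = nCᵥΔT with Cᵥ = 3R/2 = 12.47 J/(mol·K).
At constant V, T₂/T₁ = P₂/P₁ ⇒ ΔT = T₁(P₂/P₁ − 1) = 527·(675/478 − 1) = 217.2 K.
ΔU = (2.42)(12.47)(217.2) = 6555 J.

ΔU ≈ 6.55 kJ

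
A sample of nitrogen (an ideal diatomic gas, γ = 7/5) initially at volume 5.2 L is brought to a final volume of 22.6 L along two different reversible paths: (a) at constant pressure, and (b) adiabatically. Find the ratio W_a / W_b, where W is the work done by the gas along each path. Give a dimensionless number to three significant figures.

W_a / W_b ≈ 3.01

Path (a) isobaric: W = P₁(V₂ − V₁) → W_a/(P₁V₁) = 3.346.
Path (b) adiabatic: W = P₁V₁(1 − (V₁/V₂)^(γ−1))/(γ−1) → W_b/(P₁V₁) = 1.111.
W_a / W_b = 3.346 / 1.111 = 3.012.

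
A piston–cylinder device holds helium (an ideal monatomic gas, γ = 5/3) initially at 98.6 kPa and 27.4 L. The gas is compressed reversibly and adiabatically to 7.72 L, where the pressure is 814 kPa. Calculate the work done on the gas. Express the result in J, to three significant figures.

W ≈ 5370 J

Adiabatic: W = (P₁V₁ − P₂V₂)/(γ − 1) with γ = 5/3.
P₁V₁ = 2702 J, P₂V₂ = 6284 J.
W = (2702 − 6284) / 0.6667 = -5374 J.
Work on gas = −W_by = 5374 J.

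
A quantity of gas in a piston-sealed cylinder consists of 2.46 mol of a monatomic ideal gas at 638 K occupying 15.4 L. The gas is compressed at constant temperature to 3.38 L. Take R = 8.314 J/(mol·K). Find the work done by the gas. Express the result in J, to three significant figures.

Isothermal: W = nRT ln(V₂/V₁).
W = (2.46)(8.314)(638) × ln(3.38/15.4)
  = 13049 × -1.516
W_by_gas = -19788 J.

W ≈ -19800 J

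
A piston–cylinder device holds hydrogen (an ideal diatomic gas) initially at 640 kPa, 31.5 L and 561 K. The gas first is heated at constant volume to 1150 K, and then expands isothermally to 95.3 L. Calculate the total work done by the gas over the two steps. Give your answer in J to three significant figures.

W_total ≈ 45700 J

Step 1 (isochoric): W = 0 (constant volume).
After step 1: P = 1312 kPa (V unchanged).
Step 2 (isothermal): W = P₁V₁ ln(V₂/V₁) = (41326) ln(95.3/31.5) = 45750 J.
W_total = 0 + 45750 = 45750 J.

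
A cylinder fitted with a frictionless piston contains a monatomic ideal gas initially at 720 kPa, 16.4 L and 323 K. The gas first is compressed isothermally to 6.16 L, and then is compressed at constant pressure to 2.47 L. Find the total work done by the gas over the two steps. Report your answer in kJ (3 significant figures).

Step 1 (isothermal): W = P₁V₁ ln(V₂/V₁) = (11808) ln(6.16/16.4) = -11562 J.
After step 1: P = 1917 kPa, V = 6.16 L, T = 323 K.
Step 2 (isobaric): W = PΔV = (1917 kPa)(2.47 − 6.16 L) = -7073 J.
W_total = -11562 − 7073 = -18636 J.

W_total ≈ -18.6 kJ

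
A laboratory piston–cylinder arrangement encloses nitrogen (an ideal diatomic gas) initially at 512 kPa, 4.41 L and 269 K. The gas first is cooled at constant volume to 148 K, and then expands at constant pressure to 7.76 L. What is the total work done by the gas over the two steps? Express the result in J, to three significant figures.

W_total ≈ 944 J

Step 1 (isochoric): W = 0 (constant volume).
After step 1: P = 281.7 kPa (V unchanged).
Step 2 (isobaric): W = PΔV = (281.7 kPa)(7.76 − 4.41 L) = 943.7 J.
W_total = 0 + 943.7 = 943.7 J.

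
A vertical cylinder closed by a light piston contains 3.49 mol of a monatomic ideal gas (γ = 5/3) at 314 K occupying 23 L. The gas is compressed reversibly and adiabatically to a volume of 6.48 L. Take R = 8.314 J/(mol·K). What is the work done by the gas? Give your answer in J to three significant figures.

Adiabatic: TV^(γ−1) = const with γ = 5/3.
T₂ = T₁ (V₁/V₂)^(γ−1) = 314 × (23/6.48)^0.667 = 314 × 2.327 = 730.6 K.
W_by = nCᵥ(T₁ − T₂) = (3.49)(12.47)(314 − 730.6) = -18133 J.

W ≈ -18100 J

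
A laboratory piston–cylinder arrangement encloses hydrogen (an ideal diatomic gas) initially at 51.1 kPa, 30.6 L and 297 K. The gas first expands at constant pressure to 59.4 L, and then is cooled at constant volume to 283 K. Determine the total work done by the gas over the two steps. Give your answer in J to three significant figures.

Step 1 (isobaric): W = PΔV = (51.1 kPa)(59.4 − 30.6 L) = 1472 J.
Step 2 (isochoric): W = 0 (constant volume).
W_total = 1472 + 0 = 1472 J.

W_total ≈ 1470 J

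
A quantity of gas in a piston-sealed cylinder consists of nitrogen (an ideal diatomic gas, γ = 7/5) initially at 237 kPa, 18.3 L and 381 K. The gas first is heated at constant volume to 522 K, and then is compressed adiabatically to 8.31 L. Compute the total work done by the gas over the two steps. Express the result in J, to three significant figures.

W_total ≈ -5520 J

Step 1 (isochoric): W = 0 (constant volume).
After step 1: P = 324.7 kPa (V unchanged).
Step 2 (adiabatic): W = (P₁V₁ − P₂V₂)/(γ−1) = (5942 − 8149)/0.4 = -5516 J.
W_total = 0 − 5516 = -5516 J.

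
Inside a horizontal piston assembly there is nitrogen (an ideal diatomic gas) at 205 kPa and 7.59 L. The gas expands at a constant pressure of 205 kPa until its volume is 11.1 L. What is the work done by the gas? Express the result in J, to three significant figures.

W ≈ 720 J

Isobaric: W = P ΔV.
W = (205 kPa)(11.1 − 7.59 L) = (205)(3.51) = 719.5 J.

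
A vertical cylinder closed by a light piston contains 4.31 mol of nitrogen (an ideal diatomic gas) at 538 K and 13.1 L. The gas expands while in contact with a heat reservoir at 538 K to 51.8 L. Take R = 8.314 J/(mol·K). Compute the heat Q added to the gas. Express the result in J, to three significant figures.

Q ≈ 26500 J

Isothermal ⇒ ΔU = 0, so Q = W = nRT ln(V₂/V₁).
Q = (4.31)(8.314)(538) ln(51.8/13.1) = 19278 × 1.375 = 26503 J.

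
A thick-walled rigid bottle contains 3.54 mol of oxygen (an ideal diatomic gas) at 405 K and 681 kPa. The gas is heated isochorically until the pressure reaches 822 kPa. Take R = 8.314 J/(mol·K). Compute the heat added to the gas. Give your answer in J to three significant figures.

Q ≈ 6170 J

Constant volume ⇒ W = 0, so Q = ΔU = nCᵥΔT with Cᵥ = 5R/2 = 20.79 J/(mol·K).
At constant V, T₂/T₁ = P₂/P₁ ⇒ ΔT = T₁(P₂/P₁ − 1) = 405·(822/681 − 1) = 83.85 K.
ΔU = (3.54)(20.79)(83.85) = 6170 J.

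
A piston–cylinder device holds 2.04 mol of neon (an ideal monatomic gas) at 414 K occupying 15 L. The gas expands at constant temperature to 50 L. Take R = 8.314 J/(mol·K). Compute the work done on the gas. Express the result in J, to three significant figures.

W ≈ -8450 J

Isothermal: W = nRT ln(V₂/V₁).
W = (2.04)(8.314)(414) × ln(50/15)
  = 7022 × 1.204
W_by_gas = 8454 J; work on gas = −W_by = -8454 J.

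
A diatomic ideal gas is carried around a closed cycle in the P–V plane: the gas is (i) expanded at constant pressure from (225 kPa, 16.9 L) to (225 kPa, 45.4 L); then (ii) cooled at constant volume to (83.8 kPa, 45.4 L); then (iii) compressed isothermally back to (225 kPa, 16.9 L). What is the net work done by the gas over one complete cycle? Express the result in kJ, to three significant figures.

Leg (i): W = PΔV = (225)(45.4 − 16.9) = 6412 J.
Leg (ii): W = 0.
Leg (iii): W = PᵢVᵢ ln(V_f/Vᵢ) = (3805) ln(16.9/45.4) = -3760 J.
W_net = 6412 − 3760 = 2653 J.

W_net ≈ 2.65 kJ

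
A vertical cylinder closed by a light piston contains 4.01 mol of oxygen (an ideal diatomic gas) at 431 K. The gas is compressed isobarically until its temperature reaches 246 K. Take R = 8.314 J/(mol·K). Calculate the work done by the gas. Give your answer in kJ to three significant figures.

Isobaric: W = P ΔV = nR ΔT.
W = (4.01)(8.314)(246 − 431) = -6168 J.

W ≈ -6.17 kJ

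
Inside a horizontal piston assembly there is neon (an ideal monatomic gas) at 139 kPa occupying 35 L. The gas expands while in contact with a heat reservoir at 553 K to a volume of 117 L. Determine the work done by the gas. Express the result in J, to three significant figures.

Isothermal: W = nRT ln(V₂/V₁) = P₁V₁ ln(V₂/V₁).
P₁V₁ = (139 kPa)(35 L) = 4865 J.
W = 4865 × ln(117/35) = 4865 × 1.207
W_by_gas = 5871 J.

W ≈ 5870 J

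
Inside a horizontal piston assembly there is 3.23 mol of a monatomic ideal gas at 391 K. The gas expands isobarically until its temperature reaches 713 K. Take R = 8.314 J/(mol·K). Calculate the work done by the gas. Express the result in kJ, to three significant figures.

W ≈ 8.65 kJ

Isobaric: W = P ΔV = nR ΔT.
W = (3.23)(8.314)(713 − 391) = 8647 J.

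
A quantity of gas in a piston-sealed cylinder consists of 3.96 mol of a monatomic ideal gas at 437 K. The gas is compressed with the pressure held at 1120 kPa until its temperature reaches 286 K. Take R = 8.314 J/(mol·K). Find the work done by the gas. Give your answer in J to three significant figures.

W ≈ -4970 J

Isobaric: W = P ΔV = nR ΔT.
W = (3.96)(8.314)(286 − 437) = -4971 J.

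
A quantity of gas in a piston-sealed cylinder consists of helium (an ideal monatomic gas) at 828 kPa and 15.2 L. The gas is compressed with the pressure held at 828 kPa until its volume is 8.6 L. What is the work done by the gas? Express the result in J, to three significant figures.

W ≈ -5460 J

Isobaric: W = P ΔV.
W = (828 kPa)(8.6 − 15.2 L) = (828)(-6.6) = -5465 J.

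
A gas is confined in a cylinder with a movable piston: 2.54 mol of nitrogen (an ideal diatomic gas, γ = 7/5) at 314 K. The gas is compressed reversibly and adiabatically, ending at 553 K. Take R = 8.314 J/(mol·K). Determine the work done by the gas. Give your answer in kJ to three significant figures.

W ≈ -12.6 kJ

Adiabatic ⇒ Q = 0, so W_by = −ΔU = nCᵥ(T₁ − T₂).
Cᵥ = 5R/2 = 20.79 J/(mol·K).
W = (2.54)(20.79)(314 − 553) = -12618 J.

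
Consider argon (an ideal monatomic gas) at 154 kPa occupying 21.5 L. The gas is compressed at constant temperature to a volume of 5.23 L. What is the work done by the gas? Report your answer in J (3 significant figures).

Isothermal: W = nRT ln(V₂/V₁) = P₁V₁ ln(V₂/V₁).
P₁V₁ = (154 kPa)(21.5 L) = 3311 J.
W = 3311 × ln(5.23/21.5) = 3311 × -1.414
W_by_gas = -4681 J.

W ≈ -4680 J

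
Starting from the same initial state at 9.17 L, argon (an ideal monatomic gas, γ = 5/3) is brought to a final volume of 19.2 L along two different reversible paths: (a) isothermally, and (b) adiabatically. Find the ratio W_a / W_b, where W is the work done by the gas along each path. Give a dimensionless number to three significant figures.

W_a / W_b ≈ 1.27

Path (a) isothermal: W = P₁V₁ ln(V₂/V₁) → W_a/(P₁V₁) = 0.739.
Path (b) adiabatic: W = P₁V₁(1 − (V₁/V₂)^(γ−1))/(γ−1) → W_b/(P₁V₁) = 0.5835.
W_a / W_b = 0.739 / 0.5835 = 1.266.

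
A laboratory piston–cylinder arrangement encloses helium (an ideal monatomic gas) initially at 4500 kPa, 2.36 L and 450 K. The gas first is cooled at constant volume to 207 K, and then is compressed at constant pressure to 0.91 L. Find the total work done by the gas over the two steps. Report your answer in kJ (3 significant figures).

Step 1 (isochoric): W = 0 (constant volume).
After step 1: P = 2070 kPa (V unchanged).
Step 2 (isobaric): W = PΔV = (2070 kPa)(0.91 − 2.36 L) = -3001 J.
W_total = 0 − 3001 = -3001 J.

W_total ≈ -3.00 kJ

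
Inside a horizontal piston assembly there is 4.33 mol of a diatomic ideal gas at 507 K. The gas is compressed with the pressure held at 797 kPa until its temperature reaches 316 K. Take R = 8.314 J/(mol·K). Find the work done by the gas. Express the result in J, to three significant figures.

W ≈ -6880 J

Isobaric: W = P ΔV = nR ΔT.
W = (4.33)(8.314)(316 − 507) = -6876 J.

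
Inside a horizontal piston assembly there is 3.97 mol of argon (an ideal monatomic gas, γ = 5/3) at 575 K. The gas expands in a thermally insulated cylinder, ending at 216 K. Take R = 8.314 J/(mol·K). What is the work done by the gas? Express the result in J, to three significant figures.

W ≈ 17800 J

Adiabatic ⇒ Q = 0, so W_by = −ΔU = nCᵥ(T₁ − T₂).
Cᵥ = 3R/2 = 12.47 J/(mol·K).
W = (3.97)(12.47)(575 − 216) = 17774 J.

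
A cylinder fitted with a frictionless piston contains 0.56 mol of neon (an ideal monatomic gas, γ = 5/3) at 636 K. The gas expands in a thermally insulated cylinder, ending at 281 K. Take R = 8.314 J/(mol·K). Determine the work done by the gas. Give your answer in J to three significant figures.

Adiabatic ⇒ Q = 0, so W_by = −ΔU = nCᵥ(T₁ − T₂).
Cᵥ = 3R/2 = 12.47 J/(mol·K).
W = (0.56)(12.47)(636 − 281) = 2479 J.

W ≈ 2480 J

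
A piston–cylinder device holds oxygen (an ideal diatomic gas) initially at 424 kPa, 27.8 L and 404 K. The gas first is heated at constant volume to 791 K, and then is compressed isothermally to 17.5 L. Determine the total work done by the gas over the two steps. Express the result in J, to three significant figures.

W_total ≈ -10700 J

Step 1 (isochoric): W = 0 (constant volume).
After step 1: P = 830.2 kPa (V unchanged).
Step 2 (isothermal): W = P₁V₁ ln(V₂/V₁) = (23078) ln(17.5/27.8) = -10681 J.
W_total = 0 − 10681 = -10681 J.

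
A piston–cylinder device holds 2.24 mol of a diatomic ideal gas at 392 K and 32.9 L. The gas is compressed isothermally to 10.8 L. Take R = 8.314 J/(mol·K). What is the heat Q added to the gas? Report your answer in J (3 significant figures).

Q ≈ -8130 J

Isothermal ⇒ ΔU = 0, so Q = W = nRT ln(V₂/V₁).
Q = (2.24)(8.314)(392) ln(10.8/32.9) = 7300 × -1.114 = -8132 J.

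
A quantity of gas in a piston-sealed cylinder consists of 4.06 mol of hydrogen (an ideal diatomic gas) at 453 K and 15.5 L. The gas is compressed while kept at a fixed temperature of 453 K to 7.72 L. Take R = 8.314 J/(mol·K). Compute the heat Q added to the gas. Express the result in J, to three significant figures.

Isothermal ⇒ ΔU = 0, so Q = W = nRT ln(V₂/V₁).
Q = (4.06)(8.314)(453) ln(7.72/15.5) = 15291 × -0.697 = -10658 J.

Q ≈ -10700 J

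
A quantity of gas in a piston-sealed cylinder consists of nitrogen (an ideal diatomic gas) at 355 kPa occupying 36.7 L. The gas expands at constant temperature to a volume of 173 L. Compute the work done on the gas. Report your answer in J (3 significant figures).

W ≈ -20200 J

Isothermal: W = nRT ln(V₂/V₁) = P₁V₁ ln(V₂/V₁).
P₁V₁ = (355 kPa)(36.7 L) = 13029 J.
W = 13029 × ln(173/36.7) = 13029 × 1.551
W_by_gas = 20201 J; work on gas = −W_by = -20201 J.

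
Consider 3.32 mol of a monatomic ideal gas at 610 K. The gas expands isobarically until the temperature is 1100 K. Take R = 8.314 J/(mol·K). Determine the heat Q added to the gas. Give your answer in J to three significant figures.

Isobaric: W = nRΔT = (3.32)(8.314)(490) = 13525 J.
ΔU = nCᵥΔT with Cᵥ = 3R/2: ΔU = (3.32)(12.47)(490) = 20288 J.
Q = ΔU + W = 20288 + 13525 = 33813 J.

Q ≈ 33800 J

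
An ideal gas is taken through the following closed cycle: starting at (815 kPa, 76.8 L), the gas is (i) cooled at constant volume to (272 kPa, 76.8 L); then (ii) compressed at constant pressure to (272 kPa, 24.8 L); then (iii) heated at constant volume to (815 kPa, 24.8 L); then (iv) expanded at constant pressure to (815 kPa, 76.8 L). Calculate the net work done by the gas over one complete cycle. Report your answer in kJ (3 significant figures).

W_net ≈ 28.2 kJ

Constant-volume legs do no work.
W(ii) = (272)(24.8 − 76.8) = -14144 J; W(iv) = (815)(76.8 − 24.8) = 42380 J.
W_net = -14144 + 42380 = 28236 J (the clockwise enclosed area).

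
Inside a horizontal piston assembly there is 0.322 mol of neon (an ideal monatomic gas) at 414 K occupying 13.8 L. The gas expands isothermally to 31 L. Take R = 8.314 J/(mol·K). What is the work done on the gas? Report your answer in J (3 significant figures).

W ≈ -897 J

Isothermal: W = nRT ln(V₂/V₁).
W = (0.322)(8.314)(414) × ln(31/13.8)
  = 1108 × 0.8093
W_by_gas = 897 J; work on gas = −W_by = -897 J.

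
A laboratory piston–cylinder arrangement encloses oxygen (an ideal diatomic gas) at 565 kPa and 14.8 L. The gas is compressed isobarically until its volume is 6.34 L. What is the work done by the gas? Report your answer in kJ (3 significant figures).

W ≈ -4.78 kJ

Isobaric: W = P ΔV.
W = (565 kPa)(6.34 − 14.8 L) = (565)(-8.46) = -4780 J.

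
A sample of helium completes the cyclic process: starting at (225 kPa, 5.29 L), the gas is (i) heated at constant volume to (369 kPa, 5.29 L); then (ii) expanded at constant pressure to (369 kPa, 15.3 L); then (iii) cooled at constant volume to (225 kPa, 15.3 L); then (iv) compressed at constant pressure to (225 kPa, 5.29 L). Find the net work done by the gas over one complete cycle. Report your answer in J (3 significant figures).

W_net ≈ 1440 J

Constant-volume legs do no work.
W(ii) = (369)(15.3 − 5.29) = 3694 J; W(iv) = (225)(5.29 − 15.3) = -2252 J.
W_net = 3694 − 2252 = 1441 J (the clockwise enclosed area).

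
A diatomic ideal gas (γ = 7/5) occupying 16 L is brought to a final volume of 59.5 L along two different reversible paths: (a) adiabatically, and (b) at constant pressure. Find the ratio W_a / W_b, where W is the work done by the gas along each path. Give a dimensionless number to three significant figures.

W_a / W_b ≈ 0.376

Path (a) adiabatic: W = P₁V₁(1 − (V₁/V₂)^(γ−1))/(γ−1) → W_a/(P₁V₁) = 1.022.
Path (b) isobaric: W = P₁(V₂ − V₁) → W_b/(P₁V₁) = 2.719.
W_a / W_b = 1.022 / 2.719 = 0.3758.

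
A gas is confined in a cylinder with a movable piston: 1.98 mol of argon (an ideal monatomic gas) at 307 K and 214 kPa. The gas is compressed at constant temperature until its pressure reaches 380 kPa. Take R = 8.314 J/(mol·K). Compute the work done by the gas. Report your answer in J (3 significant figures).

Isothermal process: W = nRT ln(V₂/V₁) = nRT ln(P₁/P₂).
W = (1.98)(8.314)(307) × ln(214/380)
  = 5054 × ln(0.5632) = 5054 × -0.5742
W_by_gas = -2902 J.

W ≈ -2900 J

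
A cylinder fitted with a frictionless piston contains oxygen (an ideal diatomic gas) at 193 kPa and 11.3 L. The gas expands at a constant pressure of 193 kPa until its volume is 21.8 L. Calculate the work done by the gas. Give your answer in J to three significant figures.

W ≈ 2030 J

Isobaric: W = P ΔV.
W = (193 kPa)(21.8 − 11.3 L) = (193)(10.5) = 2026 J.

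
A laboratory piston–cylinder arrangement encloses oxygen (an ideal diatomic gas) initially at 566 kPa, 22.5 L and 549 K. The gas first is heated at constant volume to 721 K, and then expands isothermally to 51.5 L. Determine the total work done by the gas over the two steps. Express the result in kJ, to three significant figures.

Step 1 (isochoric): W = 0 (constant volume).
After step 1: P = 743.3 kPa (V unchanged).
Step 2 (isothermal): W = P₁V₁ ln(V₂/V₁) = (16725) ln(51.5/22.5) = 13849 J.
W_total = 0 + 13849 = 13849 J.

W_total ≈ 13.8 kJ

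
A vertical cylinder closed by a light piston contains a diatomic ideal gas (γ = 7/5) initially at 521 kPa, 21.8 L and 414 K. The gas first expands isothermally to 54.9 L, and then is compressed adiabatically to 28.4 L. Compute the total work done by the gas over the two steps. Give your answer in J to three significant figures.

W_total ≈ 1920 J

Step 1 (isothermal): W = P₁V₁ ln(V₂/V₁) = (11358) ln(54.9/21.8) = 10490 J.
After step 1: P = 206.9 kPa, V = 54.9 L, T = 414 K.
Step 2 (adiabatic): W = (P₁V₁ − P₂V₂)/(γ−1) = (11358 − 14784)/0.4 = -8566 J.
W_total = 10490 − 8566 = 1924 J.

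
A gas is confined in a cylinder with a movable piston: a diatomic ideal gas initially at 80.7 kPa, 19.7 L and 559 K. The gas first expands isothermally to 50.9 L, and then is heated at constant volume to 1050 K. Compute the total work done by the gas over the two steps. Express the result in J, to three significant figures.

W_total ≈ 1510 J

Step 1 (isothermal): W = P₁V₁ ln(V₂/V₁) = (1590) ln(50.9/19.7) = 1509 J.
Step 2 (isochoric): W = 0 (constant volume).
W_total = 1509 + 0 = 1509 J.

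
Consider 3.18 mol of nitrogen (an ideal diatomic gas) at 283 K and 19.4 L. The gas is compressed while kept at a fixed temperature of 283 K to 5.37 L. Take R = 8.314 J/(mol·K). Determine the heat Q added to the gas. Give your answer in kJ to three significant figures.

Q ≈ -9.61 kJ

Isothermal ⇒ ΔU = 0, so Q = W = nRT ln(V₂/V₁).
Q = (3.18)(8.314)(283) ln(5.37/19.4) = 7482 × -1.284 = -9610 J.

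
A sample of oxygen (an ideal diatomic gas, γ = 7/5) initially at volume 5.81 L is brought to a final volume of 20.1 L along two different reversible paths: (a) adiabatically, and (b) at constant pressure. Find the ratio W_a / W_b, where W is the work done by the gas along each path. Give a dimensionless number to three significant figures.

Path (a) adiabatic: W = P₁V₁(1 − (V₁/V₂)^(γ−1))/(γ−1) → W_a/(P₁V₁) = 0.9783.
Path (b) isobaric: W = P₁(V₂ − V₁) → W_b/(P₁V₁) = 2.46.
W_a / W_b = 0.9783 / 2.46 = 0.3978.

W_a / W_b ≈ 0.398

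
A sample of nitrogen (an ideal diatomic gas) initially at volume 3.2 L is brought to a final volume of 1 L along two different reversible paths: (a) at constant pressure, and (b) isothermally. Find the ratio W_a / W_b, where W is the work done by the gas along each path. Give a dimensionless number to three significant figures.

Path (a) isobaric: W = P₁(V₂ − V₁) → W_a/(P₁V₁) = -0.6875.
Path (b) isothermal: W = P₁V₁ ln(V₂/V₁) → W_b/(P₁V₁) = -1.163.
W_a / W_b = -0.6875 / -1.163 = 0.5911.

W_a / W_b ≈ 0.591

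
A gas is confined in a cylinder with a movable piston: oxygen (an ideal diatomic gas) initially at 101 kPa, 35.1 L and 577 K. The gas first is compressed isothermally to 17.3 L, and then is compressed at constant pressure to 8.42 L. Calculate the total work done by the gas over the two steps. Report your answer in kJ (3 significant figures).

W_total ≈ -4.33 kJ

Step 1 (isothermal): W = P₁V₁ ln(V₂/V₁) = (3545) ln(17.3/35.1) = -2508 J.
After step 1: P = 204.9 kPa, V = 17.3 L, T = 577 K.
Step 2 (isobaric): W = PΔV = (204.9 kPa)(8.42 − 17.3 L) = -1820 J.
W_total = -2508 − 1820 = -4328 J.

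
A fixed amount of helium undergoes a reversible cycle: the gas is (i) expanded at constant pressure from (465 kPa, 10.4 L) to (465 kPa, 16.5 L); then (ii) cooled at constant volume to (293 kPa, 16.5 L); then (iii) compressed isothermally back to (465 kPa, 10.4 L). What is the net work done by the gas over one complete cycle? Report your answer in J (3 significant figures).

Leg (i): W = PΔV = (465)(16.5 − 10.4) = 2836 J.
Leg (ii): W = 0.
Leg (iii): W = PᵢVᵢ ln(V_f/Vᵢ) = (4834) ln(10.4/16.5) = -2231 J.
W_net = 2836 − 2231 = 605.1 J.

W_net ≈ 605 J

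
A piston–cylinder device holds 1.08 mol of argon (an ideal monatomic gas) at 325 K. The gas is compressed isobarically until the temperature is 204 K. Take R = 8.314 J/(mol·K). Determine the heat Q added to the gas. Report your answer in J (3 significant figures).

Q ≈ -2720 J

Isobaric: W = nRΔT = (1.08)(8.314)(-121) = -1086 J.
ΔU = nCᵥΔT with Cᵥ = 3R/2: ΔU = (1.08)(12.47)(-121) = -1630 J.
Q = ΔU + W = -1630 − 1086 = -2716 J.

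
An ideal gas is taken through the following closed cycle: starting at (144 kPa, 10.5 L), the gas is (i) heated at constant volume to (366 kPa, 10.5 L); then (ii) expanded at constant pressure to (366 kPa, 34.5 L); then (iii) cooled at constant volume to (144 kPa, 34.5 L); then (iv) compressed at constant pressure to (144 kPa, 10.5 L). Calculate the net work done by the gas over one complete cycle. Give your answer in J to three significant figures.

W_net ≈ 5330 J

Constant-volume legs do no work.
W(ii) = (366)(34.5 − 10.5) = 8784 J; W(iv) = (144)(10.5 − 34.5) = -3456 J.
W_net = 8784 − 3456 = 5328 J (the clockwise enclosed area).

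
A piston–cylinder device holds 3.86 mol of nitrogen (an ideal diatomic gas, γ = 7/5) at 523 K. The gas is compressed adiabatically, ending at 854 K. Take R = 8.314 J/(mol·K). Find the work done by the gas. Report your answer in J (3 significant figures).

W ≈ -26600 J

Adiabatic ⇒ Q = 0, so W_by = −ΔU = nCᵥ(T₁ − T₂).
Cᵥ = 5R/2 = 20.79 J/(mol·K).
W = (3.86)(20.79)(523 − 854) = -26556 J.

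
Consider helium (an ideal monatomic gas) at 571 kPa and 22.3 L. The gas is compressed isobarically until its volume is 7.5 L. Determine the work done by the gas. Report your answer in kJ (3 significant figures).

Isobaric: W = P ΔV.
W = (571 kPa)(7.5 − 22.3 L) = (571)(-14.8) = -8451 J.

W ≈ -8.45 kJ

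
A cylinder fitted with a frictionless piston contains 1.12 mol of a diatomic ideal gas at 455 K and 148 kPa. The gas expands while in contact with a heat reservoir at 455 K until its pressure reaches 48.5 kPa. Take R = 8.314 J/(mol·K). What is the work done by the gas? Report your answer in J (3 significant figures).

W ≈ 4730 J

Isothermal process: W = nRT ln(V₂/V₁) = nRT ln(P₁/P₂).
W = (1.12)(8.314)(455) × ln(148/48.5)
  = 4237 × ln(3.052) = 4237 × 1.116
W_by_gas = 4727 J.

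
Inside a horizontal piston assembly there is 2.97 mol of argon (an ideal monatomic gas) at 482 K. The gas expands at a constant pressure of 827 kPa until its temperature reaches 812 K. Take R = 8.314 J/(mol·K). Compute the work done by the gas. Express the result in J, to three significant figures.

W ≈ 8150 J

Isobaric: W = P ΔV = nR ΔT.
W = (2.97)(8.314)(812 − 482) = 8149 J.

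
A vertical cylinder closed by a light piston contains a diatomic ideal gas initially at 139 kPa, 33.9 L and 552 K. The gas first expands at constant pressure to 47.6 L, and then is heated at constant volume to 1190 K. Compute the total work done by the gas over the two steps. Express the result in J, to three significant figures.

W_total ≈ 1900 J

Step 1 (isobaric): W = PΔV = (139 kPa)(47.6 − 33.9 L) = 1904 J.
Step 2 (isochoric): W = 0 (constant volume).
W_total = 1904 + 0 = 1904 J.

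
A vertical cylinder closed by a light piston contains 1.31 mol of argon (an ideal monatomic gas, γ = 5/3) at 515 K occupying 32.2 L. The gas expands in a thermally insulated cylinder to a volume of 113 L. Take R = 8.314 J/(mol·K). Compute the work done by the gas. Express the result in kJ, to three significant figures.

Adiabatic: TV^(γ−1) = const with γ = 5/3.
T₂ = T₁ (V₁/V₂)^(γ−1) = 515 × (32.2/113)^0.667 = 515 × 0.433 = 223 K.
W_by = nCᵥ(T₁ − T₂) = (1.31)(12.47)(515 − 223) = 4770 J.

W ≈ 4.77 kJ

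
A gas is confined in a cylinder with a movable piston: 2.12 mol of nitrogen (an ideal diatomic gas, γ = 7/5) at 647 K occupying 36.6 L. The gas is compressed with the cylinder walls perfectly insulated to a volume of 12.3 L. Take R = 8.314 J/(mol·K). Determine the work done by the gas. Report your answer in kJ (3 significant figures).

W ≈ -15.6 kJ

Adiabatic: TV^(γ−1) = const with γ = 7/5.
T₂ = T₁ (V₁/V₂)^(γ−1) = 647 × (36.6/12.3)^0.4 = 647 × 1.547 = 1001 K.
W_by = nCᵥ(T₁ − T₂) = (2.12)(20.79)(647 − 1001) = -15589 J.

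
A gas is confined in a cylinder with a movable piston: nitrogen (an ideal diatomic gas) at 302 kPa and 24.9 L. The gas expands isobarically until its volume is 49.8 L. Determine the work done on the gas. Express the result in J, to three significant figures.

W ≈ -7520 J

Isobaric: W = P ΔV.
W = (302 kPa)(49.8 − 24.9 L) = (302)(24.9) = 7520 J.
Work on gas = −W_by = -7520 J.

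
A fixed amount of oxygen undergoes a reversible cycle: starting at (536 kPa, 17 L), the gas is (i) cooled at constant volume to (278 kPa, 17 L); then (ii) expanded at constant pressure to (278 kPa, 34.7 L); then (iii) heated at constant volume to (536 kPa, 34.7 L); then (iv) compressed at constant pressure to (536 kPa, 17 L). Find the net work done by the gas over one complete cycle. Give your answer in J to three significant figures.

Constant-volume legs do no work.
W(ii) = (278)(34.7 − 17) = 4921 J; W(iv) = (536)(17 − 34.7) = -9487 J.
W_net = 4921 − 9487 = -4567 J (the counter-clockwise enclosed area).

W_net ≈ -4570 J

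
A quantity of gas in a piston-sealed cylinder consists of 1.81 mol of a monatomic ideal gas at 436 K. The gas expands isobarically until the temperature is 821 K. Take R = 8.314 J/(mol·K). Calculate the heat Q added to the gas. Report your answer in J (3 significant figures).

Isobaric: W = nRΔT = (1.81)(8.314)(385) = 5794 J.
ΔU = nCᵥΔT with Cᵥ = 3R/2: ΔU = (1.81)(12.47)(385) = 8690 J.
Q = ΔU + W = 8690 + 5794 = 14484 J.

Q ≈ 14500 J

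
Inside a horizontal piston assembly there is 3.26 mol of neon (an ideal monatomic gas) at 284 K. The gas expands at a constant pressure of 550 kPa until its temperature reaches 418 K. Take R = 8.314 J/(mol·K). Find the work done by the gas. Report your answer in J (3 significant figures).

Isobaric: W = P ΔV = nR ΔT.
W = (3.26)(8.314)(418 − 284) = 3632 J.

W ≈ 3630 J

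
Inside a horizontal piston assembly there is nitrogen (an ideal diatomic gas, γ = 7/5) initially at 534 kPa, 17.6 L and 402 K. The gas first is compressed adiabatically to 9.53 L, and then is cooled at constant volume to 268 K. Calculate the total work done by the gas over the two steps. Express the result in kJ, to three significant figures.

Step 1 (adiabatic): W = (P₁V₁ − P₂V₂)/(γ−1) = (9398 − 12012)/0.4 = -6534 J.
Step 2 (isochoric): W = 0 (constant volume).
W_total = -6534 + 0 = -6534 J.

W_total ≈ -6.53 kJ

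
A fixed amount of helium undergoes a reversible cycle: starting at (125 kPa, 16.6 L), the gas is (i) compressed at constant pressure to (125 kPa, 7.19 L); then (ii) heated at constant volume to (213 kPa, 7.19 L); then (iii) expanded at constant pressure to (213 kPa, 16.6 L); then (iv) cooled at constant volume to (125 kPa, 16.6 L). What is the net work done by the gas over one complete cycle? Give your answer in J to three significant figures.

W_net ≈ 828 J

Constant-volume legs do no work.
W(i) = (125)(7.19 − 16.6) = -1176 J; W(iii) = (213)(16.6 − 7.19) = 2004 J.
W_net = -1176 + 2004 = 828.1 J (the clockwise enclosed area).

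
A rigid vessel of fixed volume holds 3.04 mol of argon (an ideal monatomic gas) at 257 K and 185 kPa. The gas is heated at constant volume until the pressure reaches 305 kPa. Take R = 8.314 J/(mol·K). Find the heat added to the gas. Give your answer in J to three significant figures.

Constant volume ⇒ W = 0, so Q = ΔU = nCᵥΔT with Cᵥ = 3R/2 = 12.47 J/(mol·K).
At constant V, T₂/T₁ = P₂/P₁ ⇒ ΔT = T₁(P₂/P₁ − 1) = 257·(305/185 − 1) = 166.7 K.
ΔU = (3.04)(12.47)(166.7) = 6320 J.

Q ≈ 6320 J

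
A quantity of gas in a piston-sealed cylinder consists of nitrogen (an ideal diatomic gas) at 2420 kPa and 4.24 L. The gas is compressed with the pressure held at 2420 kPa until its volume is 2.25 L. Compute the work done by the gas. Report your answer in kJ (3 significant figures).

W ≈ -4.82 kJ

Isobaric: W = P ΔV.
W = (2420 kPa)(2.25 − 4.24 L) = (2420)(-1.99) = -4816 J.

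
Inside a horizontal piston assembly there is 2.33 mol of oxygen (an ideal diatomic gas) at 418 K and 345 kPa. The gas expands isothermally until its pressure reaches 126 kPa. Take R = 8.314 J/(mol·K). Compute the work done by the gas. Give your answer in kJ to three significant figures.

Isothermal process: W = nRT ln(V₂/V₁) = nRT ln(P₁/P₂).
W = (2.33)(8.314)(418) × ln(345/126)
  = 8097 × ln(2.738) = 8097 × 1.007
W_by_gas = 8156 J.

W ≈ 8.16 kJ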